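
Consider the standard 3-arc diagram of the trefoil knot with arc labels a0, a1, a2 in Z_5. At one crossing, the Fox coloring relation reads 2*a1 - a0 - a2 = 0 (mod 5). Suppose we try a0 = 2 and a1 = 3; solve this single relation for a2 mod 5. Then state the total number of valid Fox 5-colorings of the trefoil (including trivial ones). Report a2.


Step 1: Apply the given crossing relation 2*a1 - a0 - a2 = 0 (mod 5).
  a2 = 2*a1 - a0 mod 5
  a2 = 2*3 - 2 mod 5
  a2 = 6 - 2 mod 5
  a2 = 4 mod 5 = 4
Step 2: The trefoil has determinant 3.
  Number of Fox p-colorings (p prime) is p^2 if p = 3, else p.
  Since 5 does not divide 3, only trivial (constant) colorings exist.
  (So the trial a0 = 2, a1 = 3 with a0 != a1 does NOT extend to a valid coloring of the whole trefoil: the other two crossing relations require 3*(a1 - a0) = 0 (mod 5), which fails.)
  Total colorings = 5
Step 3: a2 = 4, total Fox 5-colorings = 5

4


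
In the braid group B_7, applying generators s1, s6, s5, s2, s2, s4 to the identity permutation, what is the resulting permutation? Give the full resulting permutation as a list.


Starting with identity [1, 2, 3, 4, 5, 6, 7].
Apply generators in sequence:
  After s1: [2, 1, 3, 4, 5, 6, 7]
  After s6: [2, 1, 3, 4, 5, 7, 6]
  After s5: [2, 1, 3, 4, 7, 5, 6]
  After s2: [2, 3, 1, 4, 7, 5, 6]
  After s2: [2, 1, 3, 4, 7, 5, 6]
  After s4: [2, 1, 3, 7, 4, 5, 6]
Final permutation: [2, 1, 3, 7, 4, 5, 6]

[2, 1, 3, 7, 4, 5, 6]


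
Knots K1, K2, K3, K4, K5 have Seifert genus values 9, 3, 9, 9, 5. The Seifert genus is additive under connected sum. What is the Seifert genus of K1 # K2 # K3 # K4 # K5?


The Seifert genus is additive under connected sum.
Seifert genus(K1 # K2 # K3 # K4 # K5) = (9) + (3) + (9) + (9) + (5)
= 35

35


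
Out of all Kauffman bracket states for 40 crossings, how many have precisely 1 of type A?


We choose which 1 of 40 crossings get A-smoothings.
C(40, 1) = 40! / (1! * 39!)
= 40

40


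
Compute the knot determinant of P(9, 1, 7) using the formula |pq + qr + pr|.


Step 1: Compute pq + qr + pr.
pq = 9*1 = 9
qr = 1*7 = 7
pr = 9*7 = 63
pq + qr + pr = 9 + 7 + 63 = 79
Step 2: Take absolute value.
det(P(9,1,7)) = |79| = 79

79


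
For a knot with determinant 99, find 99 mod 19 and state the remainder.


Step 1: A knot is p-colorable if and only if p divides its determinant.
Step 2: Compute 99 mod 19.
99 = 5 * 19 + 4
Step 3: 99 mod 19 = 4
Step 4: The knot is 19-colorable: no

4


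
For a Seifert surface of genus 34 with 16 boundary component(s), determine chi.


chi = 2 - 2g - b
= 2 - 2*34 - 16
= 2 - 68 - 16 = -82

-82


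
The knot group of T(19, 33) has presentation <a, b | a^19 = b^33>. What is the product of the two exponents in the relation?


The relation is a^19 = b^33.
Product of exponents = 19 * 33
= 627

627


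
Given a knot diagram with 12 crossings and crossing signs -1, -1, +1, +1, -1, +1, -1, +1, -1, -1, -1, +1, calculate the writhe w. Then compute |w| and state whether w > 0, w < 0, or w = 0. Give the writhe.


Step 1: Count positive crossings (+1).
Positive crossings: 5
Step 2: Count negative crossings (-1).
Negative crossings: 7
Step 3: Writhe = (positive) - (negative)
w = 5 - 7 = -2
Step 4: |w| = 2, and w is negative

-2


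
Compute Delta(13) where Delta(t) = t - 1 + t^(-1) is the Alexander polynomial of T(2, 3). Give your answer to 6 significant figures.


Substituting t = 13 into Delta(t) = t - 1 + t^(-1):
Term values: (13) + (-1) + (0.0769231)
Sum = 12.07692308
Rounded to 6 significant figures: 12.0769

12.0769


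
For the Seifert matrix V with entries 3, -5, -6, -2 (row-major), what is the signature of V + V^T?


Step 1: V + V^T = [[6, -11], [-11, -4]]
Step 2: trace = 2, det = -145
Step 3: Discriminant = 2^2 - 4*(-145) = 584
Step 4: Eigenvalues: 13.083, -11.083
Step 5: Signature = (# positive eigenvalues) - (# negative eigenvalues) = 0

0


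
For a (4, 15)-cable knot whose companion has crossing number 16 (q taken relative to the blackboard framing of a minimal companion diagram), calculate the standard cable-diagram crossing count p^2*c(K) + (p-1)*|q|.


Step 1: Each of the c(K) crossings of the companion diagram becomes p*p = p^2 crossings among the p parallel strands, and each of the |q| twists s_1 s_2 ... s_(p-1) adds (p-1) crossings.
  Crossings = p^2 * c(K) + (p-1)*|q|
Step 2: = 4^2 * 16 + (4-1)*15
Step 3: = 16*16 + 3*15
Step 4: = 256 + 45 = 301

301


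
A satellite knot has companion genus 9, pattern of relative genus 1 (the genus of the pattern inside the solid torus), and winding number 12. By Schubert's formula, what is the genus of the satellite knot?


Schubert: g(satellite) = g_rel(pattern) + |winding| * g(companion),
where g_rel(pattern) is the genus of the pattern relative to the solid torus.
= 1 + 12 * 9
= 1 + 108 = 109

109


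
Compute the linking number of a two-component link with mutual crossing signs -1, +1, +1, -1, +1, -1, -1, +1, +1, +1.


Step 1: Count positive crossings: 6
Step 2: Count negative crossings: 4
Step 3: Sum of signs = 6 - 4 = 2
Step 4: Linking number = sum/2 = 2/2 = 1

1


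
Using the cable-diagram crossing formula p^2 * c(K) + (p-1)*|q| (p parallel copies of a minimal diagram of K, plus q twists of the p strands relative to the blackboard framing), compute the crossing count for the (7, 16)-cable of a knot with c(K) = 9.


Step 1: Each of the c(K) crossings of the companion diagram becomes p*p = p^2 crossings among the p parallel strands, and each of the |q| twists s_1 s_2 ... s_(p-1) adds (p-1) crossings.
  Crossings = p^2 * c(K) + (p-1)*|q|
Step 2: = 7^2 * 9 + (7-1)*16
Step 3: = 49*9 + 6*16
Step 4: = 441 + 96 = 537

537


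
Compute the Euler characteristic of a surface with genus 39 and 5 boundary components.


chi = 2 - 2g - b
= 2 - 2*39 - 5
= 2 - 78 - 5 = -81

-81


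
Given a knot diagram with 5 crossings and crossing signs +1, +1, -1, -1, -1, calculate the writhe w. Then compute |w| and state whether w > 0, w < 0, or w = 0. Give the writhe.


Step 1: Count positive crossings (+1).
Positive crossings: 2
Step 2: Count negative crossings (-1).
Negative crossings: 3
Step 3: Writhe = (positive) - (negative)
w = 2 - 3 = -1
Step 4: |w| = 1, and w is negative

-1


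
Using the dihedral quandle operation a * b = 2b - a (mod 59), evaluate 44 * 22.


44 * 22 = 2*22 - 44 mod 59
= 44 - 44 mod 59
= 0 mod 59 = 0

0


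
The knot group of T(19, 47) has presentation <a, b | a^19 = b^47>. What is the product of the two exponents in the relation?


The relation is a^19 = b^47.
Product of exponents = 19 * 47
= 893

893


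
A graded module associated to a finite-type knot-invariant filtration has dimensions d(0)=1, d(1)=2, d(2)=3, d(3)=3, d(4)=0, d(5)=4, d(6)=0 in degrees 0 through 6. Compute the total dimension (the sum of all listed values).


Total dimension = d(0) + d(1) + ... + d(6)
= 1 + 2 + 3 + 3 + 0 + 4 + 0
= 13

13


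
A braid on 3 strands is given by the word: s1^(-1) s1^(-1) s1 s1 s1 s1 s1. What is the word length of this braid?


The word length counts the number of generators (including inverses).
Listing each generator: s1^(-1), s1^(-1), s1, s1, s1, s1, s1
There are 7 generators in this braid word.

7


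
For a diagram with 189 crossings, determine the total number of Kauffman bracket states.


Each crossing contributes 2 choices (A-smoothing or B-smoothing).
Total states = 2^189 = 784637716923335095479473677900958302012794430558004314112

784637716923335095479473677900958302012794430558004314112


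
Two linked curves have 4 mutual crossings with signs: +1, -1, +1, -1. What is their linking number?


Step 1: Count positive crossings: 2
Step 2: Count negative crossings: 2
Step 3: Sum of signs = 2 - 2 = 0
Step 4: Linking number = sum/2 = 0/2 = 0

0


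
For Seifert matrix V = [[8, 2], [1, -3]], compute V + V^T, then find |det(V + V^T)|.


Step 1: Form V + V^T where V = [[8, 2], [1, -3]]
  V^T = [[8, 1], [2, -3]]
  V + V^T = [[16, 3], [3, -6]]
Step 2: det(V + V^T) = 16*(-6) - 3*3
  = -96 - 9 = -105
Step 3: Knot determinant = |det(V + V^T)| = |-105| = 105

105


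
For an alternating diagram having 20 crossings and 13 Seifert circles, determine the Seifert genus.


For alternating knots, g = (c - s + 1)/2.
= (20 - 13 + 1)/2
= 8/2 = 4

4


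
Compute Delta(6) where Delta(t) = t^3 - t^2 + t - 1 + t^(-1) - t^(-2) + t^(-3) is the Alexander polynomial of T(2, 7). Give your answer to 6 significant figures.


Substituting t = 6 into Delta(t) = t^3 - t^2 + t - 1 + t^(-1) - t^(-2) + t^(-3):
Term values: (216) + (-36) + (6) + (-1) + (0.166667) + (-0.0277778) + (0.00462963)
Sum = 185.1435185
Rounded to 6 significant figures: 185.144

185.144


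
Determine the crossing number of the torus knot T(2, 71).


For a torus knot T(p, q) with gcd(p,q)=1,
the crossing number is min(p*(q-1), q*(p-1)).
p*(q-1) = 2*70 = 140
q*(p-1) = 71*1 = 71
min(140, 71) = 71

71


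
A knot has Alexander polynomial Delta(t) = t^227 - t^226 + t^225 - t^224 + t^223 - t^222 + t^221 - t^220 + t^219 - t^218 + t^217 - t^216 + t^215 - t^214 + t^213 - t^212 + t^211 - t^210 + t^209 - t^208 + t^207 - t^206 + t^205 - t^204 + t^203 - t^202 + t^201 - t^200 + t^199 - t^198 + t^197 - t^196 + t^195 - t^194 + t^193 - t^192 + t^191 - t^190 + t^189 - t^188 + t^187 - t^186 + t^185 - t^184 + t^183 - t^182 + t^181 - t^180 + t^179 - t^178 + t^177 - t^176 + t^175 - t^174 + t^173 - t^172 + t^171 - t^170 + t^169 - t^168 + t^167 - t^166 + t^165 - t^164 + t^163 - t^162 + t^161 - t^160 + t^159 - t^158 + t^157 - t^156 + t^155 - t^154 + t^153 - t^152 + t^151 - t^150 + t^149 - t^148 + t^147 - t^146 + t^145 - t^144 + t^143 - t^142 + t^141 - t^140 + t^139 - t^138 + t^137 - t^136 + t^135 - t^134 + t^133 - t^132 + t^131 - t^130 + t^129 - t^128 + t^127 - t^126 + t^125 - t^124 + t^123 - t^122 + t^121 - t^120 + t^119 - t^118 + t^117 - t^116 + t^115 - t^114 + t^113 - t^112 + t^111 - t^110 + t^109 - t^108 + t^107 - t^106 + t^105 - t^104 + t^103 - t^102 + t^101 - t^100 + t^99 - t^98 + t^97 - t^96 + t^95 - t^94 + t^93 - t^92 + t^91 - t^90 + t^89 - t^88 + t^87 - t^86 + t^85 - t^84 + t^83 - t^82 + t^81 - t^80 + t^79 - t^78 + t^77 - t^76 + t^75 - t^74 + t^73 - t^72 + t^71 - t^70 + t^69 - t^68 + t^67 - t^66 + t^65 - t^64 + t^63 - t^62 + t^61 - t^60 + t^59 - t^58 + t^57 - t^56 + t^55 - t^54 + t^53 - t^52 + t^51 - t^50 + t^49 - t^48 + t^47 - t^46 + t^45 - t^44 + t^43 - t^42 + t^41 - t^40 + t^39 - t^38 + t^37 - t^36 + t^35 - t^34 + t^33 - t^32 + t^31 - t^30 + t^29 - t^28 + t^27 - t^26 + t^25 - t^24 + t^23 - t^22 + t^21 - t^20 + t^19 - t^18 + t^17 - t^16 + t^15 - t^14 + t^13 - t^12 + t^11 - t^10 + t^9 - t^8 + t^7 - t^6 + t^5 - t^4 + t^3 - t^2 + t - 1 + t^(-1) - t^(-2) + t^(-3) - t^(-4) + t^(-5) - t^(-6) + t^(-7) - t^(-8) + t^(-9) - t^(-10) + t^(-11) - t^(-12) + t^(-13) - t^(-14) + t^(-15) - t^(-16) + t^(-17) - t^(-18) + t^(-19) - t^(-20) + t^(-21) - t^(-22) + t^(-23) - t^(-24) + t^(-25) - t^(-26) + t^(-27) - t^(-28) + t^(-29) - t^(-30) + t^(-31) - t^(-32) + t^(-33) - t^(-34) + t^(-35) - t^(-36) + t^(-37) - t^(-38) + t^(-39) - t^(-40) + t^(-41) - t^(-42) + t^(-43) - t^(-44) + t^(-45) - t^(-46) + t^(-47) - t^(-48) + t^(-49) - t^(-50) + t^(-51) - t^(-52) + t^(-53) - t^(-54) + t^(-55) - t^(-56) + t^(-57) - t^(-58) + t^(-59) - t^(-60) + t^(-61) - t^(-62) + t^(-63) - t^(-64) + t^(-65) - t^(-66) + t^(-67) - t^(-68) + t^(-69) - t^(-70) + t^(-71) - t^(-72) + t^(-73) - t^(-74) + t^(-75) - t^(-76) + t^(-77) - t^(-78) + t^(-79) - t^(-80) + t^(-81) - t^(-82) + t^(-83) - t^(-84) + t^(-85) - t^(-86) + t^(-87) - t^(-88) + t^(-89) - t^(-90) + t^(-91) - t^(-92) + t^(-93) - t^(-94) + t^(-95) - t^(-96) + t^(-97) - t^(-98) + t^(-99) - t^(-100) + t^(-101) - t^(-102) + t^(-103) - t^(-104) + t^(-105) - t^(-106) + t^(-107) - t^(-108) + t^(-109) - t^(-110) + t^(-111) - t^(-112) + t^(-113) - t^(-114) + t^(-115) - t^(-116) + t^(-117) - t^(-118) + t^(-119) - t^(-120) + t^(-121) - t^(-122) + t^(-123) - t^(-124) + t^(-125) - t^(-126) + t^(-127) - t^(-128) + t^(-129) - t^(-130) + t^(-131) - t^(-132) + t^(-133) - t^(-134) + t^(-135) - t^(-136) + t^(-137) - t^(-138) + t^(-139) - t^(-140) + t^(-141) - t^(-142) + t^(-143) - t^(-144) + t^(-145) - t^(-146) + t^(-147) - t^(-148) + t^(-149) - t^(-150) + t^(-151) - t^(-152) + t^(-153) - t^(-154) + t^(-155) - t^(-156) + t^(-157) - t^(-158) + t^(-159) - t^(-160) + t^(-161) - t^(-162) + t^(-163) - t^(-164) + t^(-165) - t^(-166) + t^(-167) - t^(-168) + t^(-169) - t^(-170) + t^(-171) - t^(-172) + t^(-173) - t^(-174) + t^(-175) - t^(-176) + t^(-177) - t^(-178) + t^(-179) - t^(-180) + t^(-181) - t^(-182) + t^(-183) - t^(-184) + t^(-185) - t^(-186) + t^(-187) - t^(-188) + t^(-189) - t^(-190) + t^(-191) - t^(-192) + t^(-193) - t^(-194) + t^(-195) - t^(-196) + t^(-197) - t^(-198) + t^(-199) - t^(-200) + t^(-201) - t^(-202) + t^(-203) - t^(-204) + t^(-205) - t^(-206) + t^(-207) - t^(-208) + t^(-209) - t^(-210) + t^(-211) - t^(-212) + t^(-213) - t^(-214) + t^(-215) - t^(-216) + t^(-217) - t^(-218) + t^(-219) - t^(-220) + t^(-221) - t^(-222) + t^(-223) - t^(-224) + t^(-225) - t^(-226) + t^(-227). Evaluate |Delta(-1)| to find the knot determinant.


Step 1: The polynomial has 455 terms with alternating signs, exponents from 227 down to -227.
Step 2: Substitute t = -1. The i-th term has coefficient (-1)^i and exponent (m-i),
  so its value is (-1)^i * (-1)^(m-i) = (-1)^m = -1 for every i.
Step 3: All 455 terms equal -1, so Delta(-1) = 455 * (-1) = -455
Step 4: |Delta(-1)| = 455

455


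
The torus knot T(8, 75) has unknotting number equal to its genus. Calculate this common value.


For a torus knot T(p,q), both the unknotting number and genus equal (p-1)(q-1)/2.
= (8-1)(75-1)/2
= 7*74/2
= 518/2 = 259

259


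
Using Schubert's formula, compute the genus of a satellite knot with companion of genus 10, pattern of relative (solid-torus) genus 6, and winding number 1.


Schubert: g(satellite) = g_rel(pattern) + |winding| * g(companion),
where g_rel(pattern) is the genus of the pattern relative to the solid torus.
= 6 + 1 * 10
= 6 + 10 = 16

16


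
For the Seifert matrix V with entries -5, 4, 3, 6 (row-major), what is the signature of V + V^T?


Step 1: V + V^T = [[-10, 7], [7, 12]]
Step 2: trace = 2, det = -169
Step 3: Discriminant = 2^2 - 4*(-169) = 680
Step 4: Eigenvalues: 14.0384, -12.0384
Step 5: Signature = (# positive eigenvalues) - (# negative eigenvalues) = 0

0


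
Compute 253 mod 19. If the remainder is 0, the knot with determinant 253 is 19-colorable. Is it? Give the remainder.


Step 1: A knot is p-colorable if and only if p divides its determinant.
Step 2: Compute 253 mod 19.
253 = 13 * 19 + 6
Step 3: 253 mod 19 = 6
Step 4: The knot is 19-colorable: no

6


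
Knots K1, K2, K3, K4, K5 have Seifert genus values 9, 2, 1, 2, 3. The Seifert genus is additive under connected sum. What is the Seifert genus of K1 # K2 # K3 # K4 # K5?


The Seifert genus is additive under connected sum.
Seifert genus(K1 # K2 # K3 # K4 # K5) = (9) + (2) + (1) + (2) + (3)
= 17

17


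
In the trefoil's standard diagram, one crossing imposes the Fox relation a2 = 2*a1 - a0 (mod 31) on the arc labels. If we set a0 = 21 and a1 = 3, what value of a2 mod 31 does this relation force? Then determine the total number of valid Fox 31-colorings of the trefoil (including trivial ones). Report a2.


Step 1: Apply the given crossing relation 2*a1 - a0 - a2 = 0 (mod 31).
  a2 = 2*a1 - a0 mod 31
  a2 = 2*3 - 21 mod 31
  a2 = 6 - 21 mod 31
  a2 = -15 mod 31 = 16
Step 2: The trefoil has determinant 3.
  Number of Fox p-colorings (p prime) is p^2 if p = 3, else p.
  Since 31 does not divide 3, only trivial (constant) colorings exist.
  (So the trial a0 = 21, a1 = 3 with a0 != a1 does NOT extend to a valid coloring of the whole trefoil: the other two crossing relations require 3*(a1 - a0) = 0 (mod 31), which fails.)
  Total colorings = 31
Step 3: a2 = 16, total Fox 31-colorings = 31

16


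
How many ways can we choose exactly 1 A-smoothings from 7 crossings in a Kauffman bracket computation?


We choose which 1 of 7 crossings get A-smoothings.
C(7, 1) = 7! / (1! * 6!)
= 7

7


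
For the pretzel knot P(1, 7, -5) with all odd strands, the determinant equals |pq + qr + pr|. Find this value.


Step 1: Compute pq + qr + pr.
pq = 1*7 = 7
qr = 7*(-5) = -35
pr = 1*(-5) = -5
pq + qr + pr = 7 + (-35) + (-5) = -33
Step 2: Take absolute value.
det(P(1,7,-5)) = |-33| = 33

33


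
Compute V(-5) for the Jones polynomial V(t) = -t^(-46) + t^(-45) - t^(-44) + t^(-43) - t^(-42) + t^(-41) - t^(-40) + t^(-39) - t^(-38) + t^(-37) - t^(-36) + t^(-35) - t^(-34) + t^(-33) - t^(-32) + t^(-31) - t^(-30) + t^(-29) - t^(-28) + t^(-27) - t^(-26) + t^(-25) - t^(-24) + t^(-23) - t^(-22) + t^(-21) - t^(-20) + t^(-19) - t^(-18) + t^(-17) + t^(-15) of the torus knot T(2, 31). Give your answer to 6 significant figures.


Substituting t = -5 into V(t) = -t^(-46) + t^(-45) - t^(-44) + t^(-43) - t^(-42) + t^(-41) - t^(-40) + t^(-39) - t^(-38) + t^(-37) - t^(-36) + t^(-35) - t^(-34) + t^(-33) - t^(-32) + t^(-31) - t^(-30) + t^(-29) - t^(-28) + t^(-27) - t^(-26) + t^(-25) - t^(-24) + t^(-23) - t^(-22) + t^(-21) - t^(-20) + t^(-19) - t^(-18) + t^(-17) + t^(-15):
  (-)t^(-46) = -7.03687e-33
  (+)t^(-45) = -3.51844e-32
  (-)t^(-44) = -1.75922e-31
  (+)t^(-43) = -8.79609e-31
  (-)t^(-42) = -4.39805e-30
  (+)t^(-41) = -2.19902e-29
  (-)t^(-40) = -1.09951e-28
  (+)t^(-39) = -5.49756e-28
  (-)t^(-38) = -2.74878e-27
  (+)t^(-37) = -1.37439e-26
  (-)t^(-36) = -6.87195e-26
  (+)t^(-35) = -3.43597e-25
  (-)t^(-34) = -1.71799e-24
  (+)t^(-33) = -8.58993e-24
  (-)t^(-32) = -4.29497e-23
  (+)t^(-31) = -2.14748e-22
  (-)t^(-30) = -1.07374e-21
  (+)t^(-29) = -5.36871e-21
  (-)t^(-28) = -2.68435e-20
  (+)t^(-27) = -1.34218e-19
  (-)t^(-26) = -6.71089e-19
  (+)t^(-25) = -3.35544e-18
  (-)t^(-24) = -1.67772e-17
  (+)t^(-23) = -8.38861e-17
  (-)t^(-22) = -4.1943e-16
  (+)t^(-21) = -2.09715e-15
  (-)t^(-20) = -1.04858e-14
  (+)t^(-19) = -5.24288e-14
  (-)t^(-18) = -2.62144e-13
  (+)t^(-17) = -1.31072e-12
  (+)t^(-15) = -3.2768e-11
Sum = (-7.03687e-33) + (-3.51844e-32) + (-1.75922e-31) + (-8.79609e-31) + (-4.39805e-30) + (-2.19902e-29) + (-1.09951e-28) + (-5.49756e-28) + (-2.74878e-27) + (-1.37439e-26) + (-6.87195e-26) + (-3.43597e-25) + (-1.71799e-24) + (-8.58993e-24) + (-4.29497e-23) + (-2.14748e-22) + (-1.07374e-21) + (-5.36871e-21) + (-2.68435e-20) + (-1.34218e-19) + (-6.71089e-19) + (-3.35544e-18) + (-1.67772e-17) + (-8.38861e-17) + (-4.1943e-16) + (-2.09715e-15) + (-1.04858e-14) + (-5.24288e-14) + (-2.62144e-13) + (-1.31072e-12) + (-3.2768e-11)
= -3.44064e-11
Rounded to 6 significant figures: -3.44064e-11

-3.44064e-11


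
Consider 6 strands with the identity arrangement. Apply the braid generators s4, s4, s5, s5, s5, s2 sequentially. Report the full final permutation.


Starting with identity [1, 2, 3, 4, 5, 6].
Apply generators in sequence:
  After s4: [1, 2, 3, 5, 4, 6]
  After s4: [1, 2, 3, 4, 5, 6]
  After s5: [1, 2, 3, 4, 6, 5]
  After s5: [1, 2, 3, 4, 5, 6]
  After s5: [1, 2, 3, 4, 6, 5]
  After s2: [1, 3, 2, 4, 6, 5]
Final permutation: [1, 3, 2, 4, 6, 5]

[1, 3, 2, 4, 6, 5]


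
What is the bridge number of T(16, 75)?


The bridge number of T(p,q) is min(p,q).
min(16, 75) = 16

16


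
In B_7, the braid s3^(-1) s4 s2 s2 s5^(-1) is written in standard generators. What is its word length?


The word length counts the number of generators (including inverses).
Listing each generator: s3^(-1), s4, s2, s2, s5^(-1)
There are 5 generators in this braid word.

5


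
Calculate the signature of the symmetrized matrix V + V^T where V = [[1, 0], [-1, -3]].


Step 1: V + V^T = [[2, -1], [-1, -6]]
Step 2: trace = -4, det = -13
Step 3: Discriminant = (-4)^2 - 4*(-13) = 68
Step 4: Eigenvalues: 2.12311, -6.12311
Step 5: Signature = (# positive eigenvalues) - (# negative eigenvalues) = 0

0


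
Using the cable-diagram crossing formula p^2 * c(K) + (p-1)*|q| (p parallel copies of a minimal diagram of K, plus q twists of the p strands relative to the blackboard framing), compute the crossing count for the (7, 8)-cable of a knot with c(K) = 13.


Step 1: Each of the c(K) crossings of the companion diagram becomes p*p = p^2 crossings among the p parallel strands, and each of the |q| twists s_1 s_2 ... s_(p-1) adds (p-1) crossings.
  Crossings = p^2 * c(K) + (p-1)*|q|
Step 2: = 7^2 * 13 + (7-1)*8
Step 3: = 49*13 + 6*8
Step 4: = 637 + 48 = 685

685


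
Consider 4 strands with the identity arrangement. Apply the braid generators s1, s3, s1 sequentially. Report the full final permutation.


Starting with identity [1, 2, 3, 4].
Apply generators in sequence:
  After s1: [2, 1, 3, 4]
  After s3: [2, 1, 4, 3]
  After s1: [1, 2, 4, 3]
Final permutation: [1, 2, 4, 3]

[1, 2, 4, 3]


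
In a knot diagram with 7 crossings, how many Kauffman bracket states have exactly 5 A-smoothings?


We choose which 5 of 7 crossings get A-smoothings.
C(7, 5) = 7! / (5! * 2!)
= 21

21


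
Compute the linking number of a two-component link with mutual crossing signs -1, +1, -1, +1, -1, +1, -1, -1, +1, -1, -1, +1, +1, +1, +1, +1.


Step 1: Count positive crossings: 9
Step 2: Count negative crossings: 7
Step 3: Sum of signs = 9 - 7 = 2
Step 4: Linking number = sum/2 = 2/2 = 1

1


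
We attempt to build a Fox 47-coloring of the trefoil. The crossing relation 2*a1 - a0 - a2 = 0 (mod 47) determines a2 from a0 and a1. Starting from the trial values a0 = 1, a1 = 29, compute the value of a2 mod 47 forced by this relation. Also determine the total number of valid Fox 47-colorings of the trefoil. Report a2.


Step 1: Apply the given crossing relation 2*a1 - a0 - a2 = 0 (mod 47).
  a2 = 2*a1 - a0 mod 47
  a2 = 2*29 - 1 mod 47
  a2 = 58 - 1 mod 47
  a2 = 57 mod 47 = 10
Step 2: The trefoil has determinant 3.
  Number of Fox p-colorings (p prime) is p^2 if p = 3, else p.
  Since 47 does not divide 3, only trivial (constant) colorings exist.
  (So the trial a0 = 1, a1 = 29 with a0 != a1 does NOT extend to a valid coloring of the whole trefoil: the other two crossing relations require 3*(a1 - a0) = 0 (mod 47), which fails.)
  Total colorings = 47
Step 3: a2 = 10, total Fox 47-colorings = 47

10


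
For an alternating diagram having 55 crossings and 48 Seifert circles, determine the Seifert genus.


For alternating knots, g = (c - s + 1)/2.
= (55 - 48 + 1)/2
= 8/2 = 4

4


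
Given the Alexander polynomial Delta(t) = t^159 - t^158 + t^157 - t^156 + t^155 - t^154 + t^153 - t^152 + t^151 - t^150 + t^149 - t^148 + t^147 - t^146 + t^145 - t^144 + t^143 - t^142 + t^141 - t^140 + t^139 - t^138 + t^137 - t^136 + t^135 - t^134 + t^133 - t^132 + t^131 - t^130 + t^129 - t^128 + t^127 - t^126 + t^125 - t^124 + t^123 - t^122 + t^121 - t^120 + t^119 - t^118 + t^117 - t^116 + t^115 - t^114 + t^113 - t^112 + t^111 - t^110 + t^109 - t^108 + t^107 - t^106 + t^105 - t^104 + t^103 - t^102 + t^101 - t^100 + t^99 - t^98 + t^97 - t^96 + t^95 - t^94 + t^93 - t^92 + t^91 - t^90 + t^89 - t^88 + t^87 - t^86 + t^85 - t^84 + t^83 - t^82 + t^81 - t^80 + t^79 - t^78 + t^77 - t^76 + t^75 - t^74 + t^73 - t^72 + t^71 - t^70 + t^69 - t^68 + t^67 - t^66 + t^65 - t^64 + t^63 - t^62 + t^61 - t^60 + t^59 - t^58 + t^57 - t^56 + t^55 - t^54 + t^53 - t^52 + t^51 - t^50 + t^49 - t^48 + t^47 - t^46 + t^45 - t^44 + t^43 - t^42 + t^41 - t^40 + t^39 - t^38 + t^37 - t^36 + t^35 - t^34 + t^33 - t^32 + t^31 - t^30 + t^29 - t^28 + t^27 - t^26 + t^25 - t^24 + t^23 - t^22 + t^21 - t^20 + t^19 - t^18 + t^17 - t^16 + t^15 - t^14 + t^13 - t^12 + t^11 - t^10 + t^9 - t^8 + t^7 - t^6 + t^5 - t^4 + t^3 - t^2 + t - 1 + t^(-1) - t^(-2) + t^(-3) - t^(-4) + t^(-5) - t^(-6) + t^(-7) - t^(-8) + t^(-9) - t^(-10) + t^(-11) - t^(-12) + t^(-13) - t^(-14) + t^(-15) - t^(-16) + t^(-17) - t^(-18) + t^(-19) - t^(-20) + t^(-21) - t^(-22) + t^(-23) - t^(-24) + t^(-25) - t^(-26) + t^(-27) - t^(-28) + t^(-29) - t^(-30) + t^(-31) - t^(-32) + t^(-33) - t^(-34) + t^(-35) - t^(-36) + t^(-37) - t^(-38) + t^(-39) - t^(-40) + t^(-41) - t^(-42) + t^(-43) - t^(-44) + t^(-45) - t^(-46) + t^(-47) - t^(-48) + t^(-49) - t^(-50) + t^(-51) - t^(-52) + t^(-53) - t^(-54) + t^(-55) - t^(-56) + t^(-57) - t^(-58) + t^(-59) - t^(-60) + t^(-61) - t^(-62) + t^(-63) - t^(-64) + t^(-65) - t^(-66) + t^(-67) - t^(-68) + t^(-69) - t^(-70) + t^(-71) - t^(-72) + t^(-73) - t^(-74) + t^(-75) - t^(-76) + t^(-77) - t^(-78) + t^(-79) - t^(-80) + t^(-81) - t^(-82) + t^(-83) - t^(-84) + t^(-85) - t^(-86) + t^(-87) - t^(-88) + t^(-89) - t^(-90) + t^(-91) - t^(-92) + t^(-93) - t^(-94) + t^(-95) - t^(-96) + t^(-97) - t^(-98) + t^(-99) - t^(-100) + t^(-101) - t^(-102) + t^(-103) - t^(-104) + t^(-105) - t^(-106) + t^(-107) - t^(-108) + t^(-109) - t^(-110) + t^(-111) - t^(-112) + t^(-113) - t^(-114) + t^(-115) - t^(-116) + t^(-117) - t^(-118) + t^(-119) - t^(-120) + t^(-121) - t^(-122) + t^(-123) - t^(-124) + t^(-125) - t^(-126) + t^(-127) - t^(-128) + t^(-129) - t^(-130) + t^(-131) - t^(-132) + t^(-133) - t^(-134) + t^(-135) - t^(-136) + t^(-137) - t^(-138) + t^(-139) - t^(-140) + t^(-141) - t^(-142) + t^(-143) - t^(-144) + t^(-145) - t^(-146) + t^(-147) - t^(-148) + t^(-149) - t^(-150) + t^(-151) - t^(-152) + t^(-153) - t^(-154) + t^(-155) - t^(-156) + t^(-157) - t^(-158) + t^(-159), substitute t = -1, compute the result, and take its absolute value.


Step 1: The polynomial has 319 terms with alternating signs, exponents from 159 down to -159.
Step 2: Substitute t = -1. The i-th term has coefficient (-1)^i and exponent (m-i),
  so its value is (-1)^i * (-1)^(m-i) = (-1)^m = -1 for every i.
Step 3: All 319 terms equal -1, so Delta(-1) = 319 * (-1) = -319
Step 4: |Delta(-1)| = 319

319


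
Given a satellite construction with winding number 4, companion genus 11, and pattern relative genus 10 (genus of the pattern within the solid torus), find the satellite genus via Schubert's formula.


Schubert: g(satellite) = g_rel(pattern) + |winding| * g(companion),
where g_rel(pattern) is the genus of the pattern relative to the solid torus.
= 10 + 4 * 11
= 10 + 44 = 54

54


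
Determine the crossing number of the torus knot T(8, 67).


For a torus knot T(p, q) with gcd(p,q)=1,
the crossing number is min(p*(q-1), q*(p-1)).
p*(q-1) = 8*66 = 528
q*(p-1) = 67*7 = 469
min(528, 469) = 469

469


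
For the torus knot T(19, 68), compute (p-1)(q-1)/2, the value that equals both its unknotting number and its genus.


For a torus knot T(p,q), both the unknotting number and genus equal (p-1)(q-1)/2.
= (19-1)(68-1)/2
= 18*67/2
= 1206/2 = 603

603


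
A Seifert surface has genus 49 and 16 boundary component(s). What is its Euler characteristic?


chi = 2 - 2g - b
= 2 - 2*49 - 16
= 2 - 98 - 16 = -112

-112


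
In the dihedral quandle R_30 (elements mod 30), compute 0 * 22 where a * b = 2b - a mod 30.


0 * 22 = 2*22 - 0 mod 30
= 44 - 0 mod 30
= 44 mod 30 = 14

14


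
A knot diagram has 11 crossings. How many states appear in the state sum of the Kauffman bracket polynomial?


Each crossing contributes 2 choices (A-smoothing or B-smoothing).
Total states = 2^11 = 2048

2048


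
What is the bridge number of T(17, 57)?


The bridge number of T(p,q) is min(p,q).
min(17, 57) = 17

17


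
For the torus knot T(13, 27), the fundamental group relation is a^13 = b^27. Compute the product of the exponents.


The relation is a^13 = b^27.
Product of exponents = 13 * 27
= 351

351


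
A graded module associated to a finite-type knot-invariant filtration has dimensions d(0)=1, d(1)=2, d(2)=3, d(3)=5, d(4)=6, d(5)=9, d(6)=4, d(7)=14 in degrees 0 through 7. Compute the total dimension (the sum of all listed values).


Total dimension = d(0) + d(1) + ... + d(7)
= 1 + 2 + 3 + 5 + 6 + 9 + 4 + 14
= 44

44


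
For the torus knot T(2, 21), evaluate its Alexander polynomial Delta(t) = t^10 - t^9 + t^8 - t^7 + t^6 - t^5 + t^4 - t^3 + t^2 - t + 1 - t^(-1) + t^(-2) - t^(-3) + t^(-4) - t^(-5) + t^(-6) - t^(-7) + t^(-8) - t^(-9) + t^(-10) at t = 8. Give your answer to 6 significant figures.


Substituting t = 8 into Delta(t) = t^10 - t^9 + t^8 - t^7 + t^6 - t^5 + t^4 - t^3 + t^2 - t + 1 - t^(-1) + t^(-2) - t^(-3) + t^(-4) - t^(-5) + t^(-6) - t^(-7) + t^(-8) - t^(-9) + t^(-10):
Term values: (1073741824) + (-134217728) + (16777216) + (-2097152) + (262144) + (-32768) + (4096) + (-512) + (64) + (-8) + (1) + (-0.125) + (0.015625) + (-0.00195312) + (0.000244141) + (-3.05176e-05) + (3.8147e-06) + (-4.76837e-07) + (5.96046e-08) + (-7.45058e-09) + (9.31323e-10)
Sum = 954437176.9
Rounded to 6 significant figures: 9.54437e+08

9.54437e+08


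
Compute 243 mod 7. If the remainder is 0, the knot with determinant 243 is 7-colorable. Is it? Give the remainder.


Step 1: A knot is p-colorable if and only if p divides its determinant.
Step 2: Compute 243 mod 7.
243 = 34 * 7 + 5
Step 3: 243 mod 7 = 5
Step 4: The knot is 7-colorable: no

5


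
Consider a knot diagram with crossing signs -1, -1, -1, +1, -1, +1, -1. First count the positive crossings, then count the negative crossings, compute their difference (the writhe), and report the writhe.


Step 1: Count positive crossings (+1).
Positive crossings: 2
Step 2: Count negative crossings (-1).
Negative crossings: 5
Step 3: Writhe = (positive) - (negative)
w = 2 - 5 = -3
Step 4: |w| = 3, and w is negative

-3


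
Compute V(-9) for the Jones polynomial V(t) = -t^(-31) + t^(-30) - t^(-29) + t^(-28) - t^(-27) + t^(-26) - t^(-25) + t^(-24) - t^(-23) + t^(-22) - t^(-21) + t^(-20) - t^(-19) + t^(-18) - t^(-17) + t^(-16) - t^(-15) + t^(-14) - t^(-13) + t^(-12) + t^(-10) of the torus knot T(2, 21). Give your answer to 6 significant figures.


Substituting t = -9 into V(t) = -t^(-31) + t^(-30) - t^(-29) + t^(-28) - t^(-27) + t^(-26) - t^(-25) + t^(-24) - t^(-23) + t^(-22) - t^(-21) + t^(-20) - t^(-19) + t^(-18) - t^(-17) + t^(-16) - t^(-15) + t^(-14) - t^(-13) + t^(-12) + t^(-10):
  (-)t^(-31) = 2.62109e-30
  (+)t^(-30) = 2.35898e-29
  (-)t^(-29) = 2.12308e-28
  (+)t^(-28) = 1.91078e-27
  (-)t^(-27) = 1.7197e-26
  (+)t^(-26) = 1.54773e-25
  (-)t^(-25) = 1.39296e-24
  (+)t^(-24) = 1.25366e-23
  (-)t^(-23) = 1.12829e-22
  (+)t^(-22) = 1.01546e-21
  (-)t^(-21) = 9.13918e-21
  (+)t^(-20) = 8.22526e-20
  (-)t^(-19) = 7.40274e-19
  (+)t^(-18) = 6.66246e-18
  (-)t^(-17) = 5.99622e-17
  (+)t^(-16) = 5.3966e-16
  (-)t^(-15) = 4.85694e-15
  (+)t^(-14) = 4.37124e-14
  (-)t^(-13) = 3.93412e-13
  (+)t^(-12) = 3.54071e-12
  (+)t^(-10) = 2.86797e-10
Sum = (2.62109e-30) + (2.35898e-29) + (2.12308e-28) + (1.91078e-27) + (1.7197e-26) + (1.54773e-25) + (1.39296e-24) + (1.25366e-23) + (1.12829e-22) + (1.01546e-21) + (9.13918e-21) + (8.22526e-20) + (7.40274e-19) + (6.66246e-18) + (5.99622e-17) + (5.3966e-16) + (4.85694e-15) + (4.37124e-14) + (3.93412e-13) + (3.54071e-12) + (2.86797e-10)
= 2.907804935e-10
Rounded to 6 significant figures: 2.9078e-10

2.9078e-10


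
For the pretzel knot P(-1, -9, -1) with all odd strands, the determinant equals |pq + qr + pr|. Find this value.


Step 1: Compute pq + qr + pr.
pq = (-1)*(-9) = 9
qr = (-9)*(-1) = 9
pr = (-1)*(-1) = 1
pq + qr + pr = 9 + 9 + 1 = 19
Step 2: Take absolute value.
det(P(-1,-9,-1)) = |19| = 19

19


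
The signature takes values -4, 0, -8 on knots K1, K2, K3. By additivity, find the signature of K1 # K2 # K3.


The signature is additive under connected sum.
signature(K1 # K2 # K3) = (-4) + (0) + (-8)
= -12

-12


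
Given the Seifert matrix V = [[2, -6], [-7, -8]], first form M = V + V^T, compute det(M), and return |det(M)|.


Step 1: Form V + V^T where V = [[2, -6], [-7, -8]]
  V^T = [[2, -7], [-6, -8]]
  V + V^T = [[4, -13], [-13, -16]]
Step 2: det(V + V^T) = 4*(-16) - (-13)*(-13)
  = -64 - 169 = -233
Step 3: Knot determinant = |det(V + V^T)| = |-233| = 233

233


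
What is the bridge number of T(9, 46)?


The bridge number of T(p,q) is min(p,q).
min(9, 46) = 9

9


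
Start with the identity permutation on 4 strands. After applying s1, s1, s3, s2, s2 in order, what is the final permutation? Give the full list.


Starting with identity [1, 2, 3, 4].
Apply generators in sequence:
  After s1: [2, 1, 3, 4]
  After s1: [1, 2, 3, 4]
  After s3: [1, 2, 4, 3]
  After s2: [1, 4, 2, 3]
  After s2: [1, 2, 4, 3]
Final permutation: [1, 2, 4, 3]

[1, 2, 4, 3]


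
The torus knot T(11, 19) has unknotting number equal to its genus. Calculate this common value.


For a torus knot T(p,q), both the unknotting number and genus equal (p-1)(q-1)/2.
= (11-1)(19-1)/2
= 10*18/2
= 180/2 = 90

90


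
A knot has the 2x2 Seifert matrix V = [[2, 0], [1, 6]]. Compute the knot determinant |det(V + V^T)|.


Step 1: Form V + V^T where V = [[2, 0], [1, 6]]
  V^T = [[2, 1], [0, 6]]
  V + V^T = [[4, 1], [1, 12]]
Step 2: det(V + V^T) = 4*12 - 1*1
  = 48 - 1 = 47
Step 3: Knot determinant = |det(V + V^T)| = |47| = 47

47


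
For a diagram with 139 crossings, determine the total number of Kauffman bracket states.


Each crossing contributes 2 choices (A-smoothing or B-smoothing).
Total states = 2^139 = 696898287454081973172991196020261297061888

696898287454081973172991196020261297061888


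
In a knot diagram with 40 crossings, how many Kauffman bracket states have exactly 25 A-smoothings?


We choose which 25 of 40 crossings get A-smoothings.
C(40, 25) = 40! / (25! * 15!)
= 40225345056

40225345056


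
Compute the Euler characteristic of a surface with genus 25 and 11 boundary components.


chi = 2 - 2g - b
= 2 - 2*25 - 11
= 2 - 50 - 11 = -59

-59


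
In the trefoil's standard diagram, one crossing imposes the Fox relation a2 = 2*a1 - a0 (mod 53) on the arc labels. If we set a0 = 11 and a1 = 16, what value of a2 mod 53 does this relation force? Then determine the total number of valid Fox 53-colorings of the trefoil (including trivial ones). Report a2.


Step 1: Apply the given crossing relation 2*a1 - a0 - a2 = 0 (mod 53).
  a2 = 2*a1 - a0 mod 53
  a2 = 2*16 - 11 mod 53
  a2 = 32 - 11 mod 53
  a2 = 21 mod 53 = 21
Step 2: The trefoil has determinant 3.
  Number of Fox p-colorings (p prime) is p^2 if p = 3, else p.
  Since 53 does not divide 3, only trivial (constant) colorings exist.
  (So the trial a0 = 11, a1 = 16 with a0 != a1 does NOT extend to a valid coloring of the whole trefoil: the other two crossing relations require 3*(a1 - a0) = 0 (mod 53), which fails.)
  Total colorings = 53
Step 3: a2 = 21, total Fox 53-colorings = 53

21


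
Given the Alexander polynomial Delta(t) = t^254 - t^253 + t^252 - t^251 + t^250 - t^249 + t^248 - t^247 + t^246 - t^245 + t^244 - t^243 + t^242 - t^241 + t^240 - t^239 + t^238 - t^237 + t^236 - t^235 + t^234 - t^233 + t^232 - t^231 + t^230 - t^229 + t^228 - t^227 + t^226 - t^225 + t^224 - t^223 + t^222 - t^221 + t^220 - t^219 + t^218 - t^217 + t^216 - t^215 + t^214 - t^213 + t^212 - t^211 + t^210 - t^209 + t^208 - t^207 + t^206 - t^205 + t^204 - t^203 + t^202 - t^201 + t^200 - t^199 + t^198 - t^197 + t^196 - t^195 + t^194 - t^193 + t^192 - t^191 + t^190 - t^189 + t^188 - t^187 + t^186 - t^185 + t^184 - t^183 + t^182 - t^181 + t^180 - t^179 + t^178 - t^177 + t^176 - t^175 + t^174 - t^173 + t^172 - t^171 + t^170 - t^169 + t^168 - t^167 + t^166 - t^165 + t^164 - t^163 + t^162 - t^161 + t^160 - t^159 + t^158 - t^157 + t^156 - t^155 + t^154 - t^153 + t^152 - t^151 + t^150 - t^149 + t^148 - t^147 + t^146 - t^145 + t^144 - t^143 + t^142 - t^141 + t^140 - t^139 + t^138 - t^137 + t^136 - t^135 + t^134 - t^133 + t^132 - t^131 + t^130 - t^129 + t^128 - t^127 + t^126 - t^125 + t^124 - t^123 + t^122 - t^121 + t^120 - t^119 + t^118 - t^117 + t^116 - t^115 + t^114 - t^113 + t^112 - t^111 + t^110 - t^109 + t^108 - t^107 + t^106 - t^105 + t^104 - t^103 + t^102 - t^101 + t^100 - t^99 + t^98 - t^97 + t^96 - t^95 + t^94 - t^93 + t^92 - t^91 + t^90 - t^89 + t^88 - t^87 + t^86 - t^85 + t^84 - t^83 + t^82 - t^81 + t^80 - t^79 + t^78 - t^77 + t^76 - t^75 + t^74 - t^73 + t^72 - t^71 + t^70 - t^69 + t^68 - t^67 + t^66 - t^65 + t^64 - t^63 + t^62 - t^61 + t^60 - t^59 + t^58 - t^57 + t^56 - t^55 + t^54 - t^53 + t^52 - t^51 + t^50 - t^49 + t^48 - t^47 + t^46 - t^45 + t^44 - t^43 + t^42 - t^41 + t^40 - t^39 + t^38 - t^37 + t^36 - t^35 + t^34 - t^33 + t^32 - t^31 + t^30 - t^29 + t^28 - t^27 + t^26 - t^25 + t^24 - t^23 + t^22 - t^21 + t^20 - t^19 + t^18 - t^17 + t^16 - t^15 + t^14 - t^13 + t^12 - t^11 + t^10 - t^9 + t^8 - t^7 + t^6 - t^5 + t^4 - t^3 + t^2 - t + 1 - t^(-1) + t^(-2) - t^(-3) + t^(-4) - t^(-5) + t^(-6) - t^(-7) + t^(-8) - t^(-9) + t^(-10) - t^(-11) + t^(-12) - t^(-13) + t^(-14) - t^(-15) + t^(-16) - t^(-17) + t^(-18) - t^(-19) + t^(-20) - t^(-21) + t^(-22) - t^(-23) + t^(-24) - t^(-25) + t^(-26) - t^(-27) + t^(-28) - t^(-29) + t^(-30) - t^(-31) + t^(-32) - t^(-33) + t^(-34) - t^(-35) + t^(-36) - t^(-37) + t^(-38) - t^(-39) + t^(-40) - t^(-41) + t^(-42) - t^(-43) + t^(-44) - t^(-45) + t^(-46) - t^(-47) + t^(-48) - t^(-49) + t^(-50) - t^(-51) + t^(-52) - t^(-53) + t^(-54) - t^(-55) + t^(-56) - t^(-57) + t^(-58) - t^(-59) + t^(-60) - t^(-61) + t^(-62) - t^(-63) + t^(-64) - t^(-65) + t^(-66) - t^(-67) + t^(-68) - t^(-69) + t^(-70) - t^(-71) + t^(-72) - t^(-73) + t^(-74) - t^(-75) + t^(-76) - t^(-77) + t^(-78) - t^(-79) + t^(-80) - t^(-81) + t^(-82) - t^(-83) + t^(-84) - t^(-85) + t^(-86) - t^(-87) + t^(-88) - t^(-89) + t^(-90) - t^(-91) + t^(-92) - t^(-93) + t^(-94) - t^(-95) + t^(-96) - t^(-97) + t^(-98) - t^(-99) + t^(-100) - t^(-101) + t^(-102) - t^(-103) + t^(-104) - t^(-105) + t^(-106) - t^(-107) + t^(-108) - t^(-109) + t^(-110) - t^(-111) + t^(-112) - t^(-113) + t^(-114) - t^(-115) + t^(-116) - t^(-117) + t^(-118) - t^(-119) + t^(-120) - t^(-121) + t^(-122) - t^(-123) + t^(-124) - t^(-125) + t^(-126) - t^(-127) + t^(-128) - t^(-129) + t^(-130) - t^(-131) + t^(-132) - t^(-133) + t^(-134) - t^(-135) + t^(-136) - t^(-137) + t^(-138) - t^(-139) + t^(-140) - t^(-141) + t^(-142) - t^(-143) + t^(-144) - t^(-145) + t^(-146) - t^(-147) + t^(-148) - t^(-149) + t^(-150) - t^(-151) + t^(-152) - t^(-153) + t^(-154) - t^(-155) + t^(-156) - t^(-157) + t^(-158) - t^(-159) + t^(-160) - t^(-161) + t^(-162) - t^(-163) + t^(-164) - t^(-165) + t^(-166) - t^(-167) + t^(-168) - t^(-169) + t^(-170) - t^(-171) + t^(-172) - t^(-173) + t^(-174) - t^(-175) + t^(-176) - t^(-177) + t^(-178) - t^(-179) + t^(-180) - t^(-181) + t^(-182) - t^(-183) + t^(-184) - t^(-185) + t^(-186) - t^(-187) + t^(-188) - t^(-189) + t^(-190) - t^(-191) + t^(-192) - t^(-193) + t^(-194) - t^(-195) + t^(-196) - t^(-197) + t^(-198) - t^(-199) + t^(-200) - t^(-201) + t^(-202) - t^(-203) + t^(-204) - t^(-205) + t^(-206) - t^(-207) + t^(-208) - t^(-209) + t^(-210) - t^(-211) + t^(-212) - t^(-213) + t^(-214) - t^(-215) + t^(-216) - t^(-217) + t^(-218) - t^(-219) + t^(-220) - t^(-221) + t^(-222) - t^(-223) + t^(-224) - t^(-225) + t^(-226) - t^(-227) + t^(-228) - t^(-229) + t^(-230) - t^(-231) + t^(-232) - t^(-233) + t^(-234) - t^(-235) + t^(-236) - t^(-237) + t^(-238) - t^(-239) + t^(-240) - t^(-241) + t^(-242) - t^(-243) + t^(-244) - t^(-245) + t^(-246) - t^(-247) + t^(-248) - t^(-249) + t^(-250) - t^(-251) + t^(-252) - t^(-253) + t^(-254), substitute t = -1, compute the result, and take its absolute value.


Step 1: The polynomial has 509 terms with alternating signs, exponents from 254 down to -254.
Step 2: Substitute t = -1. The i-th term has coefficient (-1)^i and exponent (m-i),
  so its value is (-1)^i * (-1)^(m-i) = (-1)^m = 1 for every i.
Step 3: All 509 terms equal 1, so Delta(-1) = 509 * (1) = 509
Step 4: |Delta(-1)| = 509

509


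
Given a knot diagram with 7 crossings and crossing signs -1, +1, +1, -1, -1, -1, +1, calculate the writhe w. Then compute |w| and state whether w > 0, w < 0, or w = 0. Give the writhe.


Step 1: Count positive crossings (+1).
Positive crossings: 3
Step 2: Count negative crossings (-1).
Negative crossings: 4
Step 3: Writhe = (positive) - (negative)
w = 3 - 4 = -1
Step 4: |w| = 1, and w is negative

-1


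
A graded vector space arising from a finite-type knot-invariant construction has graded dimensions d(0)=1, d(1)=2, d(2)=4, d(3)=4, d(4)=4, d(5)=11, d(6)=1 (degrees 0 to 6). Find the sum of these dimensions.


Total dimension = d(0) + d(1) + ... + d(6)
= 1 + 2 + 4 + 4 + 4 + 11 + 1
= 27

27


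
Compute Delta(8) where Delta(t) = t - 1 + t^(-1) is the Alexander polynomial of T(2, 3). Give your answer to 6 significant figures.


Substituting t = 8 into Delta(t) = t - 1 + t^(-1):
Term values: (8) + (-1) + (0.125)
Sum = 7.125
Rounded to 6 significant figures: 7.125

7.125
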